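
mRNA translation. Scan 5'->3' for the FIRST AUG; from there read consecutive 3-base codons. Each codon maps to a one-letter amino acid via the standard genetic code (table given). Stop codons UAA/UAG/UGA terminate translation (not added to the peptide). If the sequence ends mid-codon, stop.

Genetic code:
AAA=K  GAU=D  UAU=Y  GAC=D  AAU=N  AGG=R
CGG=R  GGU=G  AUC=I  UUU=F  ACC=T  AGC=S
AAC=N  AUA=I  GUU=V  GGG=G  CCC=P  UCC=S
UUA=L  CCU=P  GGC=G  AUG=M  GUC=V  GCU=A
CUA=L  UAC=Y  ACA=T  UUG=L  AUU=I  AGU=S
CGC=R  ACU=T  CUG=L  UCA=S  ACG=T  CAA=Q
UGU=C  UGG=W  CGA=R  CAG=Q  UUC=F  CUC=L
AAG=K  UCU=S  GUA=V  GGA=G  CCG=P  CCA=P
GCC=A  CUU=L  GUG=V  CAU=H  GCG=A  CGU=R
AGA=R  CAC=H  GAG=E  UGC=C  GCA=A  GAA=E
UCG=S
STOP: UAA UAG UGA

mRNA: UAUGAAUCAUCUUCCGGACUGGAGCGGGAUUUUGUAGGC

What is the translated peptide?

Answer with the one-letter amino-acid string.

start AUG at pos 1
pos 1: AUG -> M; peptide=M
pos 4: AAU -> N; peptide=MN
pos 7: CAU -> H; peptide=MNH
pos 10: CUU -> L; peptide=MNHL
pos 13: CCG -> P; peptide=MNHLP
pos 16: GAC -> D; peptide=MNHLPD
pos 19: UGG -> W; peptide=MNHLPDW
pos 22: AGC -> S; peptide=MNHLPDWS
pos 25: GGG -> G; peptide=MNHLPDWSG
pos 28: AUU -> I; peptide=MNHLPDWSGI
pos 31: UUG -> L; peptide=MNHLPDWSGIL
pos 34: UAG -> STOP

Answer: MNHLPDWSGIL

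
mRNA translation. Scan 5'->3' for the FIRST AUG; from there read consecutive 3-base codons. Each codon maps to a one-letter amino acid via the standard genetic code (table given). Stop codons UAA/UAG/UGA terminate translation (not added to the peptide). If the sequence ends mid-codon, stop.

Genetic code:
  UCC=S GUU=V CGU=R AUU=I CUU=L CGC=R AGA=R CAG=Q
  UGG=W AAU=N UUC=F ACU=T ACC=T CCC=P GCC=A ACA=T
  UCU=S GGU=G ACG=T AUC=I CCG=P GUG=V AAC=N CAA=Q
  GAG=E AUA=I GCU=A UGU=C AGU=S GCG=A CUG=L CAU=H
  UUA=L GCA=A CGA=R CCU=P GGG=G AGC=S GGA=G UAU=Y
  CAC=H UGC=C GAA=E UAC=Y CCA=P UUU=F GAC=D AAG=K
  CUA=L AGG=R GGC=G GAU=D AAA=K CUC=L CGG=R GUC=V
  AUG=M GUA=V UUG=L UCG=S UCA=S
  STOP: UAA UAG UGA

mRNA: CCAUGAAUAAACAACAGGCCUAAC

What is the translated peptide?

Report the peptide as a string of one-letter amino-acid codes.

start AUG at pos 2
pos 2: AUG -> M; peptide=M
pos 5: AAU -> N; peptide=MN
pos 8: AAA -> K; peptide=MNK
pos 11: CAA -> Q; peptide=MNKQ
pos 14: CAG -> Q; peptide=MNKQQ
pos 17: GCC -> A; peptide=MNKQQA
pos 20: UAA -> STOP

Answer: MNKQQA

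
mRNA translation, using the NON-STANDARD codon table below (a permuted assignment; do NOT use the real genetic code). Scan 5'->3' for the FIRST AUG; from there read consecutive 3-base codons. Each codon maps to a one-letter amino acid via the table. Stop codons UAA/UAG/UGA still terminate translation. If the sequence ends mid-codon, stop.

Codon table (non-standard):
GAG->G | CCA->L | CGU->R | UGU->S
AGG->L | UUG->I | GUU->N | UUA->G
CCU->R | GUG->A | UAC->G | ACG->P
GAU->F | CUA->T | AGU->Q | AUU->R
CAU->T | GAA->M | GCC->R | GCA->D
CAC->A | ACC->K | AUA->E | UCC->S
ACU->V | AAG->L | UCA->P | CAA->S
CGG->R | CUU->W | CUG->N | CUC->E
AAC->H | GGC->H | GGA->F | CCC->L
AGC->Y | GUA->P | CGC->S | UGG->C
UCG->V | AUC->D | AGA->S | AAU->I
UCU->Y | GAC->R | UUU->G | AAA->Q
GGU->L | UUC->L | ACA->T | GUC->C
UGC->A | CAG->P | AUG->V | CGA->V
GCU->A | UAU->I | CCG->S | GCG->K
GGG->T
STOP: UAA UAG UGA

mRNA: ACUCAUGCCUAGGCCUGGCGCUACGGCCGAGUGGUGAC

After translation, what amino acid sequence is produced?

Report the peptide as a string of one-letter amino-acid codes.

start AUG at pos 4
pos 4: AUG -> V; peptide=V
pos 7: CCU -> R; peptide=VR
pos 10: AGG -> L; peptide=VRL
pos 13: CCU -> R; peptide=VRLR
pos 16: GGC -> H; peptide=VRLRH
pos 19: GCU -> A; peptide=VRLRHA
pos 22: ACG -> P; peptide=VRLRHAP
pos 25: GCC -> R; peptide=VRLRHAPR
pos 28: GAG -> G; peptide=VRLRHAPRG
pos 31: UGG -> C; peptide=VRLRHAPRGC
pos 34: UGA -> STOP

Answer: VRLRHAPRGC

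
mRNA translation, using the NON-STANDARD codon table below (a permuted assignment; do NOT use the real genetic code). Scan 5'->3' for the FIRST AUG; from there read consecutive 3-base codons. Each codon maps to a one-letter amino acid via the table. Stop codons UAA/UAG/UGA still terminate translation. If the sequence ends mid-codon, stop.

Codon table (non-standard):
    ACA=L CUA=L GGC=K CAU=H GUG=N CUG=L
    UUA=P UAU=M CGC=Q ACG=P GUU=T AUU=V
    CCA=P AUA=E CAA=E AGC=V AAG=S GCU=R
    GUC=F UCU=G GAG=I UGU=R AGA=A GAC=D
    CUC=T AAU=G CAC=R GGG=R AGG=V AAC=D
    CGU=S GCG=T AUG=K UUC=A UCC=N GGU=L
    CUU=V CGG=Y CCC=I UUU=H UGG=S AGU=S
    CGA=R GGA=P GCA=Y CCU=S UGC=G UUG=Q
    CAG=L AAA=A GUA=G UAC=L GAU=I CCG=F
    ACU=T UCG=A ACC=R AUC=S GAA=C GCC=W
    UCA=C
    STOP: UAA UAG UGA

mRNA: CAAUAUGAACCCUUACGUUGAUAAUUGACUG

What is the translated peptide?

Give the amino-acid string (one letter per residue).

start AUG at pos 4
pos 4: AUG -> K; peptide=K
pos 7: AAC -> D; peptide=KD
pos 10: CCU -> S; peptide=KDS
pos 13: UAC -> L; peptide=KDSL
pos 16: GUU -> T; peptide=KDSLT
pos 19: GAU -> I; peptide=KDSLTI
pos 22: AAU -> G; peptide=KDSLTIG
pos 25: UGA -> STOP

Answer: KDSLTIG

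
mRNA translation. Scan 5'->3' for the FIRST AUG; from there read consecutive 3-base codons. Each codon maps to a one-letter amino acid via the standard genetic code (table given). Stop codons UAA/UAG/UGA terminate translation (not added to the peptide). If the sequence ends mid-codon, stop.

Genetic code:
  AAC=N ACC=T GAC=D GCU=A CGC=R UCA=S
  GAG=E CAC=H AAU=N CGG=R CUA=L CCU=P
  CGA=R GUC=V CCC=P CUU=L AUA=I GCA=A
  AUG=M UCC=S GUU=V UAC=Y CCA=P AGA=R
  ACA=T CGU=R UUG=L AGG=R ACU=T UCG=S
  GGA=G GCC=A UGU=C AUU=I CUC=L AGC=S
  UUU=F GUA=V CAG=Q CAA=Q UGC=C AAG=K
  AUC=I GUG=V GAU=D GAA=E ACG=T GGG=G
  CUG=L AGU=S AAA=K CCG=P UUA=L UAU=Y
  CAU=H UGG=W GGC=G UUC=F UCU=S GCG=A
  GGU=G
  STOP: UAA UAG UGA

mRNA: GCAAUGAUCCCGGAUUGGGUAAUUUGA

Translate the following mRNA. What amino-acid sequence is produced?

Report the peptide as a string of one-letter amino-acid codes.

Answer: MIPDWVI

Derivation:
start AUG at pos 3
pos 3: AUG -> M; peptide=M
pos 6: AUC -> I; peptide=MI
pos 9: CCG -> P; peptide=MIP
pos 12: GAU -> D; peptide=MIPD
pos 15: UGG -> W; peptide=MIPDW
pos 18: GUA -> V; peptide=MIPDWV
pos 21: AUU -> I; peptide=MIPDWVI
pos 24: UGA -> STOP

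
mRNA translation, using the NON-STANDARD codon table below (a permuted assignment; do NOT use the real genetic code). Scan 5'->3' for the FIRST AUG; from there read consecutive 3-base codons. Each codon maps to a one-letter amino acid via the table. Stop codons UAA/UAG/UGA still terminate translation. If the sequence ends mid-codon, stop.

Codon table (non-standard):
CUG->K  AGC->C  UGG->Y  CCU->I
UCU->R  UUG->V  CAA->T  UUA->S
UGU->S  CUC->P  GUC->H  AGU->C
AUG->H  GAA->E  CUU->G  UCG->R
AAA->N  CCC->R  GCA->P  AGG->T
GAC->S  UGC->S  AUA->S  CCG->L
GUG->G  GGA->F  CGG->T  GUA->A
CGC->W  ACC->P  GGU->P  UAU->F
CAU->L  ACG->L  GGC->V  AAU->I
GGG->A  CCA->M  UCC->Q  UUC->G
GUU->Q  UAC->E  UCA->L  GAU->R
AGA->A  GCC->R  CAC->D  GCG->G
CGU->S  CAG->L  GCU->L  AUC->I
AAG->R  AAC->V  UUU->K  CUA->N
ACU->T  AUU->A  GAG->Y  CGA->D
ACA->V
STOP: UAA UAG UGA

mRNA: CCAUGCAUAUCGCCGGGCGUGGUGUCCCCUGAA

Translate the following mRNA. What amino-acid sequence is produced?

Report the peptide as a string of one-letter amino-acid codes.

Answer: HLIRASPHR

Derivation:
start AUG at pos 2
pos 2: AUG -> H; peptide=H
pos 5: CAU -> L; peptide=HL
pos 8: AUC -> I; peptide=HLI
pos 11: GCC -> R; peptide=HLIR
pos 14: GGG -> A; peptide=HLIRA
pos 17: CGU -> S; peptide=HLIRAS
pos 20: GGU -> P; peptide=HLIRASP
pos 23: GUC -> H; peptide=HLIRASPH
pos 26: CCC -> R; peptide=HLIRASPHR
pos 29: UGA -> STOP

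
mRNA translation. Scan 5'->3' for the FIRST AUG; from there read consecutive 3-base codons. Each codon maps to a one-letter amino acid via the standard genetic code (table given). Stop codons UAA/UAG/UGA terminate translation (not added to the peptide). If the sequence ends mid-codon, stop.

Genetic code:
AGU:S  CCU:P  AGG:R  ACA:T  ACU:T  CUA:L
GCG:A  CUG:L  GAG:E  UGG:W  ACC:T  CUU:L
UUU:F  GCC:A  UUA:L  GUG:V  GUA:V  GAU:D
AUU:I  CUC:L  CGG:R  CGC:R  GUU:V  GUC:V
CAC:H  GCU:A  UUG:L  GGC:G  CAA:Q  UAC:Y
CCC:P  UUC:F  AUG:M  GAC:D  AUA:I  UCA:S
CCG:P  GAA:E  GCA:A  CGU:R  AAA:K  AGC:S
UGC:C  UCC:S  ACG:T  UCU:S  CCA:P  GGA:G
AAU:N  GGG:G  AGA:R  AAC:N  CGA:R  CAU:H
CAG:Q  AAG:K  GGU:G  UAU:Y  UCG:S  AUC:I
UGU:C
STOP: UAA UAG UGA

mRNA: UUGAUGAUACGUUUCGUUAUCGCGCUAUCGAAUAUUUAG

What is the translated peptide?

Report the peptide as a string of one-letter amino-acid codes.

start AUG at pos 3
pos 3: AUG -> M; peptide=M
pos 6: AUA -> I; peptide=MI
pos 9: CGU -> R; peptide=MIR
pos 12: UUC -> F; peptide=MIRF
pos 15: GUU -> V; peptide=MIRFV
pos 18: AUC -> I; peptide=MIRFVI
pos 21: GCG -> A; peptide=MIRFVIA
pos 24: CUA -> L; peptide=MIRFVIAL
pos 27: UCG -> S; peptide=MIRFVIALS
pos 30: AAU -> N; peptide=MIRFVIALSN
pos 33: AUU -> I; peptide=MIRFVIALSNI
pos 36: UAG -> STOP

Answer: MIRFVIALSNI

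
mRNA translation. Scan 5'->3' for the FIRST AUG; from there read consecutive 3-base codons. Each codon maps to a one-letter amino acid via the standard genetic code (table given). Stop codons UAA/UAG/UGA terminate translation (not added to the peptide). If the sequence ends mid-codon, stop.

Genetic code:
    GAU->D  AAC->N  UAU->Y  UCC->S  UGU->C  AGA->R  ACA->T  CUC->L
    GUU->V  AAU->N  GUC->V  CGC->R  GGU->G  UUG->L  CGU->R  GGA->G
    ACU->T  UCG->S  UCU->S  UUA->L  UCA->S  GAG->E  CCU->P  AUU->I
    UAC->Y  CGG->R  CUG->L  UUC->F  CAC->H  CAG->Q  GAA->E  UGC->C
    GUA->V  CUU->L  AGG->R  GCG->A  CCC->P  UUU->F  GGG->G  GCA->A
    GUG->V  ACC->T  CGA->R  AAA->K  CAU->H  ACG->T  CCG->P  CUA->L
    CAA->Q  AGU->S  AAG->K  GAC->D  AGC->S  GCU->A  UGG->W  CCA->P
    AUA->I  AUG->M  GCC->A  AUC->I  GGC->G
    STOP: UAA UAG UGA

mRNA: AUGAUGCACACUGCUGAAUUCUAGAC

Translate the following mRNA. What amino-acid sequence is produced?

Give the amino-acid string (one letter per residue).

Answer: MMHTAEF

Derivation:
start AUG at pos 0
pos 0: AUG -> M; peptide=M
pos 3: AUG -> M; peptide=MM
pos 6: CAC -> H; peptide=MMH
pos 9: ACU -> T; peptide=MMHT
pos 12: GCU -> A; peptide=MMHTA
pos 15: GAA -> E; peptide=MMHTAE
pos 18: UUC -> F; peptide=MMHTAEF
pos 21: UAG -> STOP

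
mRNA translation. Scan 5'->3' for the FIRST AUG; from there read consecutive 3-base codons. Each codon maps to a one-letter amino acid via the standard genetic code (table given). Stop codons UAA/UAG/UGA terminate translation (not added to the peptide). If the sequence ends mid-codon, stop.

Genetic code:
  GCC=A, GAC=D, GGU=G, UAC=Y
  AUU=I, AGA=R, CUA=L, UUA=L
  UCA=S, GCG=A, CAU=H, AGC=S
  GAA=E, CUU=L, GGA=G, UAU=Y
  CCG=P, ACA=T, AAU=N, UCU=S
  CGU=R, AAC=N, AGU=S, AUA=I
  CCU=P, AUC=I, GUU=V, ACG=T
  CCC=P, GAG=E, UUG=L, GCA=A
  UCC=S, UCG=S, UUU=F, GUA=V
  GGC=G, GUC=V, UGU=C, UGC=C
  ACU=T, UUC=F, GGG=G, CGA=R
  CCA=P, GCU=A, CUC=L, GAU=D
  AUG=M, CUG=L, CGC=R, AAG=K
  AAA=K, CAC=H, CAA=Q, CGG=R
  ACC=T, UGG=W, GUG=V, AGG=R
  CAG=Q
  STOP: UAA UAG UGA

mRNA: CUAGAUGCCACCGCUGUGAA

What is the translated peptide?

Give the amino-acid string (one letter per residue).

start AUG at pos 4
pos 4: AUG -> M; peptide=M
pos 7: CCA -> P; peptide=MP
pos 10: CCG -> P; peptide=MPP
pos 13: CUG -> L; peptide=MPPL
pos 16: UGA -> STOP

Answer: MPPL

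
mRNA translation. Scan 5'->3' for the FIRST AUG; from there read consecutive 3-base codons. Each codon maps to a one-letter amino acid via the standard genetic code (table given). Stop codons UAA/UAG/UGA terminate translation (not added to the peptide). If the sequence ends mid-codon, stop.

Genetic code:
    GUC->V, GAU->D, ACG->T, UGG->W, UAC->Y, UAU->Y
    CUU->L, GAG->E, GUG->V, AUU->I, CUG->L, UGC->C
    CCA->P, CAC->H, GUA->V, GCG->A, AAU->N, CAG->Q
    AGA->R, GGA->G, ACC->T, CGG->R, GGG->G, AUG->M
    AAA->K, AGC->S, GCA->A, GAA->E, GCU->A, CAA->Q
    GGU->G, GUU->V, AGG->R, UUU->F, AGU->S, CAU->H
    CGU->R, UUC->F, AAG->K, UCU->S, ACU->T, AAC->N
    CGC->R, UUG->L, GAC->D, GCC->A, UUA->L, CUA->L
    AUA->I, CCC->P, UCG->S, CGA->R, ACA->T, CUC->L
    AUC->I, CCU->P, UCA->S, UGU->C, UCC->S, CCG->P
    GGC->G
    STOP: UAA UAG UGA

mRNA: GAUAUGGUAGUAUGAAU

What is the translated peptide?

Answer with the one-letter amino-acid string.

start AUG at pos 3
pos 3: AUG -> M; peptide=M
pos 6: GUA -> V; peptide=MV
pos 9: GUA -> V; peptide=MVV
pos 12: UGA -> STOP

Answer: MVV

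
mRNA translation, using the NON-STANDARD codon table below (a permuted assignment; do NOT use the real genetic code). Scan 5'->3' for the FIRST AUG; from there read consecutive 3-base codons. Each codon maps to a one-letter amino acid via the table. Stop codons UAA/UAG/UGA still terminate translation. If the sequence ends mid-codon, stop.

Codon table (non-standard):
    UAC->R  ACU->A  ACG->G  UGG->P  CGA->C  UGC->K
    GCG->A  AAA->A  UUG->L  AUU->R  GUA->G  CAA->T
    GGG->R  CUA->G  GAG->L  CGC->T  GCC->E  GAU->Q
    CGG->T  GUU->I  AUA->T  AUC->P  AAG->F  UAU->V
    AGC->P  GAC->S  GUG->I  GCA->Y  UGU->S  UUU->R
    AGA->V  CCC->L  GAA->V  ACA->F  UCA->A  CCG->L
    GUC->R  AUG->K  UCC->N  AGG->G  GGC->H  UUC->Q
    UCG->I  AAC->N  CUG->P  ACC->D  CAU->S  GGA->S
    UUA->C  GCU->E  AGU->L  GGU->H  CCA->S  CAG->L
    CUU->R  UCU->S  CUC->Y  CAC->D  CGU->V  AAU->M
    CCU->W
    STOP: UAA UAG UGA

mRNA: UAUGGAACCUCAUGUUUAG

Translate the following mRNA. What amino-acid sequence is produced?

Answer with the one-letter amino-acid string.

start AUG at pos 1
pos 1: AUG -> K; peptide=K
pos 4: GAA -> V; peptide=KV
pos 7: CCU -> W; peptide=KVW
pos 10: CAU -> S; peptide=KVWS
pos 13: GUU -> I; peptide=KVWSI
pos 16: UAG -> STOP

Answer: KVWSI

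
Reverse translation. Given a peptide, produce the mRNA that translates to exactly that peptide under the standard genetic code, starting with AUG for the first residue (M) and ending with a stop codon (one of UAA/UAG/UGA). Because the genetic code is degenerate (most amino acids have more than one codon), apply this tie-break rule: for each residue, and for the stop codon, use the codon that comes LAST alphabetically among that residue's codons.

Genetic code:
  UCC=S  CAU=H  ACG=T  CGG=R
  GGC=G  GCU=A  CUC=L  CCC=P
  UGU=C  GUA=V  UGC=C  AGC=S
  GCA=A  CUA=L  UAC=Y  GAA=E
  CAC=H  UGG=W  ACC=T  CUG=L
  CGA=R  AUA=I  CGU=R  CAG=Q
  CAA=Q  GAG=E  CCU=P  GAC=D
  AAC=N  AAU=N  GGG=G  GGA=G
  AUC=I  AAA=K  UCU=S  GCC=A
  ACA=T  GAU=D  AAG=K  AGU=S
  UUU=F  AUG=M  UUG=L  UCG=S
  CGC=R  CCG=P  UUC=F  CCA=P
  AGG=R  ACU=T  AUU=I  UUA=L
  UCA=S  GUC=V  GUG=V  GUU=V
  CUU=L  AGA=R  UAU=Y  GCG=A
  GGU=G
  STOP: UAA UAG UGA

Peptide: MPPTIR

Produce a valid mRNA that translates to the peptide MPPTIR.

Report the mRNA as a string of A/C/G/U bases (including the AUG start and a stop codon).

residue 1: M -> AUG (start codon)
residue 2: P codons sorted = CCA,CCC,CCG,CCU -> pick last = CCU
residue 3: P codons sorted = CCA,CCC,CCG,CCU -> pick last = CCU
residue 4: T codons sorted = ACA,ACC,ACG,ACU -> pick last = ACU
residue 5: I codons sorted = AUA,AUC,AUU -> pick last = AUU
residue 6: R codons sorted = AGA,AGG,CGA,CGC,CGG,CGU -> pick last = CGU
terminator: stop codons sorted = UAA,UAG,UGA -> pick last = UGA

Answer: mRNA: AUGCCUCCUACUAUUCGUUGA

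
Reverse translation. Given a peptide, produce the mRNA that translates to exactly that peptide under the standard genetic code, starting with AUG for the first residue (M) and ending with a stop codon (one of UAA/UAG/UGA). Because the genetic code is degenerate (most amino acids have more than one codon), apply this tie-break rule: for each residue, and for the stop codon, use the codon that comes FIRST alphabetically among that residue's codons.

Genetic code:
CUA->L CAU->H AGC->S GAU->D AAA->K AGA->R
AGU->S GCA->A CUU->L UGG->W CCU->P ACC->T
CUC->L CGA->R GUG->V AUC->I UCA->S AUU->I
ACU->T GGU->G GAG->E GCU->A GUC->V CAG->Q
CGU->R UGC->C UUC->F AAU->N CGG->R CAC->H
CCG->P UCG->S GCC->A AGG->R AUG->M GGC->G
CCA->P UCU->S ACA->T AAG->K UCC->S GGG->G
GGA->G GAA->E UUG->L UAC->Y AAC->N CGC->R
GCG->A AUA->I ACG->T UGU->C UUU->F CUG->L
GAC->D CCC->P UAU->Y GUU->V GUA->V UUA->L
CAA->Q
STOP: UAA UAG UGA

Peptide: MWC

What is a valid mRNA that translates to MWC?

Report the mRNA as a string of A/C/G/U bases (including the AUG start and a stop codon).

residue 1: M -> AUG (start codon)
residue 2: W -> UGG (only codon)
residue 3: C codons sorted = UGC,UGU -> pick first = UGC
terminator: stop codons sorted = UAA,UAG,UGA -> pick first = UAA

Answer: mRNA: AUGUGGUGCUAA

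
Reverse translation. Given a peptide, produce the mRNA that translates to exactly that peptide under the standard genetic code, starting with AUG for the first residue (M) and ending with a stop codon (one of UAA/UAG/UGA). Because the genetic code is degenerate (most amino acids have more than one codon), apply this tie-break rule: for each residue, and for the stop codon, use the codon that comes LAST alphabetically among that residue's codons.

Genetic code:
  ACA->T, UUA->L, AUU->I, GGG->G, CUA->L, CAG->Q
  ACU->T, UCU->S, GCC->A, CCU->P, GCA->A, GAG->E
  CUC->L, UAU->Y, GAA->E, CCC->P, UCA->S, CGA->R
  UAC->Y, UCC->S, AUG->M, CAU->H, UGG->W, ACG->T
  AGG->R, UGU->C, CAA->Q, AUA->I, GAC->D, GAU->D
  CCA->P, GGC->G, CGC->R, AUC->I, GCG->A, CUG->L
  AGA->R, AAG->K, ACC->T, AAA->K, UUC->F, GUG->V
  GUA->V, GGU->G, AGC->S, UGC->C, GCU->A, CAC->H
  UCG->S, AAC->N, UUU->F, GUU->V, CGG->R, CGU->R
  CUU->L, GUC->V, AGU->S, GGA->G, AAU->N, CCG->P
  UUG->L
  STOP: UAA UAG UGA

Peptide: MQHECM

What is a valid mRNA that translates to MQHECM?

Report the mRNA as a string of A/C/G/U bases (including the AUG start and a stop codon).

residue 1: M -> AUG (start codon)
residue 2: Q codons sorted = CAA,CAG -> pick last = CAG
residue 3: H codons sorted = CAC,CAU -> pick last = CAU
residue 4: E codons sorted = GAA,GAG -> pick last = GAG
residue 5: C codons sorted = UGC,UGU -> pick last = UGU
residue 6: M -> AUG (only codon)
terminator: stop codons sorted = UAA,UAG,UGA -> pick last = UGA

Answer: mRNA: AUGCAGCAUGAGUGUAUGUGA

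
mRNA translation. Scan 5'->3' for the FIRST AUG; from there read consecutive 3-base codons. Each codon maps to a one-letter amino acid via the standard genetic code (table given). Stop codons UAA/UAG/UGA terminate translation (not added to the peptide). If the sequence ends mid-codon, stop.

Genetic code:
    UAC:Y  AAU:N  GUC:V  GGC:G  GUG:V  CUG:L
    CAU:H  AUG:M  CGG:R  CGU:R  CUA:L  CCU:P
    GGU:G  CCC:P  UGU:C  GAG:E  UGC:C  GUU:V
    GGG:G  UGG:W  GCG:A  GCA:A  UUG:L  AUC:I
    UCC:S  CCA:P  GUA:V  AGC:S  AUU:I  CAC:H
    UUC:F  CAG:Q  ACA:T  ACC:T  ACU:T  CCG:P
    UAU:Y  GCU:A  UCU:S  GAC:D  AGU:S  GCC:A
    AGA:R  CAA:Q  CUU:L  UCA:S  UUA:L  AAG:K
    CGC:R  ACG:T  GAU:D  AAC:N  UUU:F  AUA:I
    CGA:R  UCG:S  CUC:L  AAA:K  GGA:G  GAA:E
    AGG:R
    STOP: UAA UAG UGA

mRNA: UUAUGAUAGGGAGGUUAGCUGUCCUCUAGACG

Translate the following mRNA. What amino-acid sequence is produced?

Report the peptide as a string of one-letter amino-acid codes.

start AUG at pos 2
pos 2: AUG -> M; peptide=M
pos 5: AUA -> I; peptide=MI
pos 8: GGG -> G; peptide=MIG
pos 11: AGG -> R; peptide=MIGR
pos 14: UUA -> L; peptide=MIGRL
pos 17: GCU -> A; peptide=MIGRLA
pos 20: GUC -> V; peptide=MIGRLAV
pos 23: CUC -> L; peptide=MIGRLAVL
pos 26: UAG -> STOP

Answer: MIGRLAVL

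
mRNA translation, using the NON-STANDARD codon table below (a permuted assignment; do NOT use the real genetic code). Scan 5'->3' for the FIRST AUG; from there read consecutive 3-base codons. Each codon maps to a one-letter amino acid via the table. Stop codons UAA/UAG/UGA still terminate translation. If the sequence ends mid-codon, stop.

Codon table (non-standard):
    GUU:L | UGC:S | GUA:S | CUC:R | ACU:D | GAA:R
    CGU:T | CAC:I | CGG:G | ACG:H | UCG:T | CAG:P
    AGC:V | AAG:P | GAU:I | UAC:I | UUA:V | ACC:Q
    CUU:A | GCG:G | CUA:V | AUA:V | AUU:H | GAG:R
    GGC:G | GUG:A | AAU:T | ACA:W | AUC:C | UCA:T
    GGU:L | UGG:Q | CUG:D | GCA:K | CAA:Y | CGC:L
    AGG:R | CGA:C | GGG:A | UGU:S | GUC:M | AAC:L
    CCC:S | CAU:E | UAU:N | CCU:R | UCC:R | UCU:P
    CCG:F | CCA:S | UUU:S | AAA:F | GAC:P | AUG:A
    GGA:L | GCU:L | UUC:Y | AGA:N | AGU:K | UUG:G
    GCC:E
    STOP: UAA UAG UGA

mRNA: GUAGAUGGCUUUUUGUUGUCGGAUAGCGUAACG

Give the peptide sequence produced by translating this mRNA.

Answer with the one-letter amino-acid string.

Answer: ALSSSGVG

Derivation:
start AUG at pos 4
pos 4: AUG -> A; peptide=A
pos 7: GCU -> L; peptide=AL
pos 10: UUU -> S; peptide=ALS
pos 13: UGU -> S; peptide=ALSS
pos 16: UGU -> S; peptide=ALSSS
pos 19: CGG -> G; peptide=ALSSSG
pos 22: AUA -> V; peptide=ALSSSGV
pos 25: GCG -> G; peptide=ALSSSGVG
pos 28: UAA -> STOP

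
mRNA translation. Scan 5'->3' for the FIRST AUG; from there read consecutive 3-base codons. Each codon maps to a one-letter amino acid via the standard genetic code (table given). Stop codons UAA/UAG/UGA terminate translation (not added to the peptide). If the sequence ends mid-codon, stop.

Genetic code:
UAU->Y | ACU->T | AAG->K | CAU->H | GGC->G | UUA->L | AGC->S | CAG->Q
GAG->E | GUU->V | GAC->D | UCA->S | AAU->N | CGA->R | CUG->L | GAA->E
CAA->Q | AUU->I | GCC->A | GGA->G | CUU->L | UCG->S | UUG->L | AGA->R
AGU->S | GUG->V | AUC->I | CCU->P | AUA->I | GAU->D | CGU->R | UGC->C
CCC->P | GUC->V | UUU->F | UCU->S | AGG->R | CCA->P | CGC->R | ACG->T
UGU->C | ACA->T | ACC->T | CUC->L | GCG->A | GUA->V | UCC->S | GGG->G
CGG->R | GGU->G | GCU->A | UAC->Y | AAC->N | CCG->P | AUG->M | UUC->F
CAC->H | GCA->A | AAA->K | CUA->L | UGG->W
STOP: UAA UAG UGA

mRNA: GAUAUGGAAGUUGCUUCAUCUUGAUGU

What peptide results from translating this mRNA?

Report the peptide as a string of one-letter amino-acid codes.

Answer: MEVASS

Derivation:
start AUG at pos 3
pos 3: AUG -> M; peptide=M
pos 6: GAA -> E; peptide=ME
pos 9: GUU -> V; peptide=MEV
pos 12: GCU -> A; peptide=MEVA
pos 15: UCA -> S; peptide=MEVAS
pos 18: UCU -> S; peptide=MEVASS
pos 21: UGA -> STOP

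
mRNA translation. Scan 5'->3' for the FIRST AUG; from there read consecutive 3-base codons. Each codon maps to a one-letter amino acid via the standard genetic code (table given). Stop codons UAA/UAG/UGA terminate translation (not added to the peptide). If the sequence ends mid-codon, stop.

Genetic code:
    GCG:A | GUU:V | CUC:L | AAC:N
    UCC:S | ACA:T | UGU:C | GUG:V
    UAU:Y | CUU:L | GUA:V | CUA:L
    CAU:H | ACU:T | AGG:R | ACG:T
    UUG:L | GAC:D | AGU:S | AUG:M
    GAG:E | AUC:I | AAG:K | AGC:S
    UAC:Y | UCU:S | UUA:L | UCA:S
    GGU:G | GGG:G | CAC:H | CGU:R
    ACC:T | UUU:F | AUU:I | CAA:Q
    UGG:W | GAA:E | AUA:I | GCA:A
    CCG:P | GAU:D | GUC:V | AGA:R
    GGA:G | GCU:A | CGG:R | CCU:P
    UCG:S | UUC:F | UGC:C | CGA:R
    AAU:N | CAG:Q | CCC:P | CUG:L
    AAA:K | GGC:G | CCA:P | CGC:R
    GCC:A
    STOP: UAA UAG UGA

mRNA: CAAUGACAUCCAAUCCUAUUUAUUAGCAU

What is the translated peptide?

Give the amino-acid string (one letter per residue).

start AUG at pos 2
pos 2: AUG -> M; peptide=M
pos 5: ACA -> T; peptide=MT
pos 8: UCC -> S; peptide=MTS
pos 11: AAU -> N; peptide=MTSN
pos 14: CCU -> P; peptide=MTSNP
pos 17: AUU -> I; peptide=MTSNPI
pos 20: UAU -> Y; peptide=MTSNPIY
pos 23: UAG -> STOP

Answer: MTSNPIY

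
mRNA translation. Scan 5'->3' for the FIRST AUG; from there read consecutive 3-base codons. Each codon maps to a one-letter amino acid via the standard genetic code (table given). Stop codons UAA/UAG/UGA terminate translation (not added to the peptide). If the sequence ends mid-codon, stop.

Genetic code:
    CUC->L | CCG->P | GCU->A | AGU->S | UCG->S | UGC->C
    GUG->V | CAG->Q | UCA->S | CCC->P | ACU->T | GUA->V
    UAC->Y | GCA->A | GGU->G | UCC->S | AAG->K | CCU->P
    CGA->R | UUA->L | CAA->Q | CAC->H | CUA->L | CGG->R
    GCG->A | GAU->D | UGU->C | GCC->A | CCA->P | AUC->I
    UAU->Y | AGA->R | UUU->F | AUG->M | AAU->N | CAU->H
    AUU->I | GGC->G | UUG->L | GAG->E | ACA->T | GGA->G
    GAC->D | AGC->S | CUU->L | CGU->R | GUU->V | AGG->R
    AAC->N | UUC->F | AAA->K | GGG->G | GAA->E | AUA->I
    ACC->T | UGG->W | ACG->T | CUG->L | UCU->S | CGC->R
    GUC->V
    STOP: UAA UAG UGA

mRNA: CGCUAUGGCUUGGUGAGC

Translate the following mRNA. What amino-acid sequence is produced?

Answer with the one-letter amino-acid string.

Answer: MAW

Derivation:
start AUG at pos 4
pos 4: AUG -> M; peptide=M
pos 7: GCU -> A; peptide=MA
pos 10: UGG -> W; peptide=MAW
pos 13: UGA -> STOP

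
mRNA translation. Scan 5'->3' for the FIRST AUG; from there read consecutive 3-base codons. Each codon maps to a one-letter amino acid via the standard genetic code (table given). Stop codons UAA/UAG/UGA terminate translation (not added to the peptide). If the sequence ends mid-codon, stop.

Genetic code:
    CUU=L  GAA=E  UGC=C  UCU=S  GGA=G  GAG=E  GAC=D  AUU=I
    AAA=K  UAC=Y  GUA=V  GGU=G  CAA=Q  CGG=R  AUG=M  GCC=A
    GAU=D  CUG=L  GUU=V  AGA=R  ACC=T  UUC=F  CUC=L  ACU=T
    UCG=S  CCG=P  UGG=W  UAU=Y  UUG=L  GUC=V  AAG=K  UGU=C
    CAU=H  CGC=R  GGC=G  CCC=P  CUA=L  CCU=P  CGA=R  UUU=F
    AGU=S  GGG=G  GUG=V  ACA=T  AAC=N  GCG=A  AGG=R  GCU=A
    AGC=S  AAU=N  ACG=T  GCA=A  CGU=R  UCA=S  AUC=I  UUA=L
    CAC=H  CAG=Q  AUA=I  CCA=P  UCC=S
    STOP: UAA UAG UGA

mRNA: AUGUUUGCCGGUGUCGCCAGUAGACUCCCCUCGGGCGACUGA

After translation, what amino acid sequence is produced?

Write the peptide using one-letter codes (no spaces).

Answer: MFAGVASRLPSGD

Derivation:
start AUG at pos 0
pos 0: AUG -> M; peptide=M
pos 3: UUU -> F; peptide=MF
pos 6: GCC -> A; peptide=MFA
pos 9: GGU -> G; peptide=MFAG
pos 12: GUC -> V; peptide=MFAGV
pos 15: GCC -> A; peptide=MFAGVA
pos 18: AGU -> S; peptide=MFAGVAS
pos 21: AGA -> R; peptide=MFAGVASR
pos 24: CUC -> L; peptide=MFAGVASRL
pos 27: CCC -> P; peptide=MFAGVASRLP
pos 30: UCG -> S; peptide=MFAGVASRLPS
pos 33: GGC -> G; peptide=MFAGVASRLPSG
pos 36: GAC -> D; peptide=MFAGVASRLPSGD
pos 39: UGA -> STOP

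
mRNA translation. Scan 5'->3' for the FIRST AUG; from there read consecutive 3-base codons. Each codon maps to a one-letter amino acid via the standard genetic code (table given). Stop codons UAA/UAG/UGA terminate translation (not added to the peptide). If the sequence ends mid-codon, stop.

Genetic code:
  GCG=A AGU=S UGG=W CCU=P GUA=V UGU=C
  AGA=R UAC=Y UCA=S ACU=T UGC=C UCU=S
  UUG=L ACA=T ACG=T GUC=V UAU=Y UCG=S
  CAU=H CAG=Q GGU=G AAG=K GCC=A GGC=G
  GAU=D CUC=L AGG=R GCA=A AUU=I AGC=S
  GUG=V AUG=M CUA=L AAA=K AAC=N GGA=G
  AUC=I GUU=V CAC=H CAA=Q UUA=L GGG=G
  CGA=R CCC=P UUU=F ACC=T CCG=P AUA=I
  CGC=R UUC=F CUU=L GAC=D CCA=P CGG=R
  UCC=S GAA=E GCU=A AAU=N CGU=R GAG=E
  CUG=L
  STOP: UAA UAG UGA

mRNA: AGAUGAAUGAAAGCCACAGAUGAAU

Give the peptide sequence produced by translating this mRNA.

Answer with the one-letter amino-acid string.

start AUG at pos 2
pos 2: AUG -> M; peptide=M
pos 5: AAU -> N; peptide=MN
pos 8: GAA -> E; peptide=MNE
pos 11: AGC -> S; peptide=MNES
pos 14: CAC -> H; peptide=MNESH
pos 17: AGA -> R; peptide=MNESHR
pos 20: UGA -> STOP

Answer: MNESHR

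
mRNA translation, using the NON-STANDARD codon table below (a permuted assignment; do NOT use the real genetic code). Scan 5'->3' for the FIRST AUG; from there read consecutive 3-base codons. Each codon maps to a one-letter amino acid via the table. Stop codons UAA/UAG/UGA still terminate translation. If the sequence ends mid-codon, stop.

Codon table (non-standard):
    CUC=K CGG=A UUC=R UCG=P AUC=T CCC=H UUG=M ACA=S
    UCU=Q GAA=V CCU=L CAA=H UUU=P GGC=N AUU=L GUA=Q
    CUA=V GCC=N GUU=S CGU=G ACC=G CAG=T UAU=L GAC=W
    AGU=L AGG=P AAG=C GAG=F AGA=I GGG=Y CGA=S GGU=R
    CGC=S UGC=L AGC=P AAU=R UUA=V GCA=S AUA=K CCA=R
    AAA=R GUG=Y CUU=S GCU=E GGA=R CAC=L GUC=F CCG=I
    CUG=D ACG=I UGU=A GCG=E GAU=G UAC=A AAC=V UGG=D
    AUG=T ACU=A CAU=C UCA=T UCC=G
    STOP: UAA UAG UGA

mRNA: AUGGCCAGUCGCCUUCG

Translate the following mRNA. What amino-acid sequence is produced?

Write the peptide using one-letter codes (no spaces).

start AUG at pos 0
pos 0: AUG -> T; peptide=T
pos 3: GCC -> N; peptide=TN
pos 6: AGU -> L; peptide=TNL
pos 9: CGC -> S; peptide=TNLS
pos 12: CUU -> S; peptide=TNLSS
pos 15: only 2 nt remain (<3), stop (end of mRNA)

Answer: TNLSS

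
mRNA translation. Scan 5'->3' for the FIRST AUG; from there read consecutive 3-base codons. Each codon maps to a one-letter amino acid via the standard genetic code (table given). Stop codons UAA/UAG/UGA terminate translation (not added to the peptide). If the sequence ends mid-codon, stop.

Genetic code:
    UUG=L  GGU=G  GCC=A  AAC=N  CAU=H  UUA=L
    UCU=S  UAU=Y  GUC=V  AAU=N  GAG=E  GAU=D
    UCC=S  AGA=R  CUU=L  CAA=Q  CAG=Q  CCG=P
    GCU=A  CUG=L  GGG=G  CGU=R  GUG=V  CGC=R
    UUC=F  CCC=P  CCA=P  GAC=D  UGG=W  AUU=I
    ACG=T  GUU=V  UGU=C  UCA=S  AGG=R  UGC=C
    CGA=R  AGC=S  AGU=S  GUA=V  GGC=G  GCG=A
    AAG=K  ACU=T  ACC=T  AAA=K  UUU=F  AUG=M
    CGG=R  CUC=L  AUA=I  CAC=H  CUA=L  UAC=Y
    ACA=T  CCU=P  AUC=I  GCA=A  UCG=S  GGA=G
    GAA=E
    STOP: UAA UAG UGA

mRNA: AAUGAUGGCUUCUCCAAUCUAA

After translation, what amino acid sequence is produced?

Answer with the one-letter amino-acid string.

Answer: MMASPI

Derivation:
start AUG at pos 1
pos 1: AUG -> M; peptide=M
pos 4: AUG -> M; peptide=MM
pos 7: GCU -> A; peptide=MMA
pos 10: UCU -> S; peptide=MMAS
pos 13: CCA -> P; peptide=MMASP
pos 16: AUC -> I; peptide=MMASPI
pos 19: UAA -> STOP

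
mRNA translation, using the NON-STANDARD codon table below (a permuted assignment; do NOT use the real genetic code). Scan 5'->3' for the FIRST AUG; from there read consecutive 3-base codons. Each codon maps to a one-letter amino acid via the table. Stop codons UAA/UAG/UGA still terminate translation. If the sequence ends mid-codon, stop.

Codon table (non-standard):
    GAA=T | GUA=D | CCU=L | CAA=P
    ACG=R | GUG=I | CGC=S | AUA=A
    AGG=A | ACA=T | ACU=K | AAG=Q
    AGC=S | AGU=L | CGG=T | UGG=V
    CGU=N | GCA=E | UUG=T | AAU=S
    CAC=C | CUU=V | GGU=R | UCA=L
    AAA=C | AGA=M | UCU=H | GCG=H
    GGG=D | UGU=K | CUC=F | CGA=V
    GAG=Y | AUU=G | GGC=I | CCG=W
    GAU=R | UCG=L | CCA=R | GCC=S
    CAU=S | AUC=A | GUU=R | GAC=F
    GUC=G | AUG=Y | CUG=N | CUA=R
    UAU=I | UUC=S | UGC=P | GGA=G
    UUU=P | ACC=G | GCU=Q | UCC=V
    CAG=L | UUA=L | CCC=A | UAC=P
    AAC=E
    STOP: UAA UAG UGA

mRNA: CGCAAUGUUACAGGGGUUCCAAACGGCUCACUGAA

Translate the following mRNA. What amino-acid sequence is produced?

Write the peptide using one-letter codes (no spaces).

start AUG at pos 4
pos 4: AUG -> Y; peptide=Y
pos 7: UUA -> L; peptide=YL
pos 10: CAG -> L; peptide=YLL
pos 13: GGG -> D; peptide=YLLD
pos 16: UUC -> S; peptide=YLLDS
pos 19: CAA -> P; peptide=YLLDSP
pos 22: ACG -> R; peptide=YLLDSPR
pos 25: GCU -> Q; peptide=YLLDSPRQ
pos 28: CAC -> C; peptide=YLLDSPRQC
pos 31: UGA -> STOP

Answer: YLLDSPRQC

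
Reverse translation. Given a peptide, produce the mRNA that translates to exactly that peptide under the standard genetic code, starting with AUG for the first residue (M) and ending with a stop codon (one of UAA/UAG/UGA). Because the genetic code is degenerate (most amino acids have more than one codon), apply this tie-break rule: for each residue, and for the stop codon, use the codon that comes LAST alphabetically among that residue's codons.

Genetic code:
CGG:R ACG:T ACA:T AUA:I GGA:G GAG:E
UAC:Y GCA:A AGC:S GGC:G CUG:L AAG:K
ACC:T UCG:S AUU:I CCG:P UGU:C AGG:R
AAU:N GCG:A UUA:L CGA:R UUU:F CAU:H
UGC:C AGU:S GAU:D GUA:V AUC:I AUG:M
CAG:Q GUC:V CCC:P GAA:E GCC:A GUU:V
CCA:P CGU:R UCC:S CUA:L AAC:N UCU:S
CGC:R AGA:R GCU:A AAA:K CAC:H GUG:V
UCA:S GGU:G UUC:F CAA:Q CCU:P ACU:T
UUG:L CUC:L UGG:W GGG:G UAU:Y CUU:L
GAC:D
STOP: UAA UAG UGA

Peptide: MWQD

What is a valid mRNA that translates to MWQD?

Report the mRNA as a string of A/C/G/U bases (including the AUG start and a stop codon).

residue 1: M -> AUG (start codon)
residue 2: W -> UGG (only codon)
residue 3: Q codons sorted = CAA,CAG -> pick last = CAG
residue 4: D codons sorted = GAC,GAU -> pick last = GAU
terminator: stop codons sorted = UAA,UAG,UGA -> pick last = UGA

Answer: mRNA: AUGUGGCAGGAUUGA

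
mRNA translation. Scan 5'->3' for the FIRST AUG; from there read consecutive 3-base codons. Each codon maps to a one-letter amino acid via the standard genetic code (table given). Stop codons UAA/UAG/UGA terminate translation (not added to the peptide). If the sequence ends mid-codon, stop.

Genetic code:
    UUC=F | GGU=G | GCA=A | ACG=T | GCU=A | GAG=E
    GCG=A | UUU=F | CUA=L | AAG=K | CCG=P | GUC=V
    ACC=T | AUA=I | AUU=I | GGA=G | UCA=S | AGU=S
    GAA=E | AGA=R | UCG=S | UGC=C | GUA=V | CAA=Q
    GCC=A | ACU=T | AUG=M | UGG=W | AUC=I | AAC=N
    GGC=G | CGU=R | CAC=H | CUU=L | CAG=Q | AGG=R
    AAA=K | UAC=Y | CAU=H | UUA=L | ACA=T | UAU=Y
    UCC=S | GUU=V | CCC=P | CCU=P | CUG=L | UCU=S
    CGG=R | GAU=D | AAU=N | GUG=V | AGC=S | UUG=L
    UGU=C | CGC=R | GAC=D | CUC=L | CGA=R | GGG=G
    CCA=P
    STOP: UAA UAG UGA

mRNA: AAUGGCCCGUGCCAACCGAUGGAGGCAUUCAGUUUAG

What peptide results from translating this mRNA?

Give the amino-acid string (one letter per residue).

Answer: MARANRWRHSV

Derivation:
start AUG at pos 1
pos 1: AUG -> M; peptide=M
pos 4: GCC -> A; peptide=MA
pos 7: CGU -> R; peptide=MAR
pos 10: GCC -> A; peptide=MARA
pos 13: AAC -> N; peptide=MARAN
pos 16: CGA -> R; peptide=MARANR
pos 19: UGG -> W; peptide=MARANRW
pos 22: AGG -> R; peptide=MARANRWR
pos 25: CAU -> H; peptide=MARANRWRH
pos 28: UCA -> S; peptide=MARANRWRHS
pos 31: GUU -> V; peptide=MARANRWRHSV
pos 34: UAG -> STOP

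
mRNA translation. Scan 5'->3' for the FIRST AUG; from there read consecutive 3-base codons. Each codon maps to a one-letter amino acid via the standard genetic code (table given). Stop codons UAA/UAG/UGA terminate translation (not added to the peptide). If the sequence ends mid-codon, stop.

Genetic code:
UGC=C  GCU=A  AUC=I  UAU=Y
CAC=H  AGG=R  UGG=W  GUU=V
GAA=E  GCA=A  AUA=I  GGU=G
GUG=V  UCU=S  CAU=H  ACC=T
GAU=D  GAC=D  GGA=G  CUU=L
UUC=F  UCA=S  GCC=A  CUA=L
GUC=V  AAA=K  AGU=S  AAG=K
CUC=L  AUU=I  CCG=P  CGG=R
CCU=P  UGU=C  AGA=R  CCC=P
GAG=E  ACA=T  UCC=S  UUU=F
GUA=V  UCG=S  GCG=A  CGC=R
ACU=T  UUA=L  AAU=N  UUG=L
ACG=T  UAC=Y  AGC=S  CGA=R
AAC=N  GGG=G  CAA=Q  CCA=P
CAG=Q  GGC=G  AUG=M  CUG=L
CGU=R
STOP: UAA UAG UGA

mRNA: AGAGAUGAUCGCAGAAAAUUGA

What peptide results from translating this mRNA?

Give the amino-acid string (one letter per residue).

start AUG at pos 4
pos 4: AUG -> M; peptide=M
pos 7: AUC -> I; peptide=MI
pos 10: GCA -> A; peptide=MIA
pos 13: GAA -> E; peptide=MIAE
pos 16: AAU -> N; peptide=MIAEN
pos 19: UGA -> STOP

Answer: MIAEN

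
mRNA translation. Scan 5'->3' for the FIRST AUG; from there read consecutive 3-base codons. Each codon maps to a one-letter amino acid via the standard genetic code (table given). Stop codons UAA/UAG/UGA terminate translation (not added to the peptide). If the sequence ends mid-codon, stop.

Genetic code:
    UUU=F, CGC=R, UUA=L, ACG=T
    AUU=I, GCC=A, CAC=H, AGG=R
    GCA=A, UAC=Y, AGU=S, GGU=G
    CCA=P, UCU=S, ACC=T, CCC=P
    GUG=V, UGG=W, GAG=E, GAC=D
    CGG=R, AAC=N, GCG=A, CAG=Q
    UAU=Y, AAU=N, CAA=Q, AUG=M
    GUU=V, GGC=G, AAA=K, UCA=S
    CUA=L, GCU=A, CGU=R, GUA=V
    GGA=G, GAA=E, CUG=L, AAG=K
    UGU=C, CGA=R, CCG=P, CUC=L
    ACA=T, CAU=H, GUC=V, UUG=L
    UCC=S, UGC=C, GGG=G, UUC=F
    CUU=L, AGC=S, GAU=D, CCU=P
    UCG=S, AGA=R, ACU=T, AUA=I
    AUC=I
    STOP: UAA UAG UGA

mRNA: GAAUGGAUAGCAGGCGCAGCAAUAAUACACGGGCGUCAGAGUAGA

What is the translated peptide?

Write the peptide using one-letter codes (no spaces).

Answer: MDSRRSNNTRASE

Derivation:
start AUG at pos 2
pos 2: AUG -> M; peptide=M
pos 5: GAU -> D; peptide=MD
pos 8: AGC -> S; peptide=MDS
pos 11: AGG -> R; peptide=MDSR
pos 14: CGC -> R; peptide=MDSRR
pos 17: AGC -> S; peptide=MDSRRS
pos 20: AAU -> N; peptide=MDSRRSN
pos 23: AAU -> N; peptide=MDSRRSNN
pos 26: ACA -> T; peptide=MDSRRSNNT
pos 29: CGG -> R; peptide=MDSRRSNNTR
pos 32: GCG -> A; peptide=MDSRRSNNTRA
pos 35: UCA -> S; peptide=MDSRRSNNTRAS
pos 38: GAG -> E; peptide=MDSRRSNNTRASE
pos 41: UAG -> STOP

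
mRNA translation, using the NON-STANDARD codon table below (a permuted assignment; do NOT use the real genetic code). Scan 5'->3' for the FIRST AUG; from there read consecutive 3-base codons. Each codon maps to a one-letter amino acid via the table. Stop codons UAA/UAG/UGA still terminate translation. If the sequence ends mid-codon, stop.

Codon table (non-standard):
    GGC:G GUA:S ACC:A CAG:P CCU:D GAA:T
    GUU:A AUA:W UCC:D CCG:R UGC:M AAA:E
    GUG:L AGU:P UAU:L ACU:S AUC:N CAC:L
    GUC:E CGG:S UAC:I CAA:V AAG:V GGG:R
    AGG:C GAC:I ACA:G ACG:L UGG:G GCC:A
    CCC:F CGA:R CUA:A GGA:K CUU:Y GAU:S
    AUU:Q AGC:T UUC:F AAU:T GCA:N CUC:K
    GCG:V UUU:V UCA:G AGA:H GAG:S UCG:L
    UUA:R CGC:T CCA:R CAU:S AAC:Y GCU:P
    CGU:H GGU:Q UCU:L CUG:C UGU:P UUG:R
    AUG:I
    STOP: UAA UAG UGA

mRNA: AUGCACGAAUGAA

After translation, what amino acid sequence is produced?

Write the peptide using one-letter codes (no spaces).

start AUG at pos 0
pos 0: AUG -> I; peptide=I
pos 3: CAC -> L; peptide=IL
pos 6: GAA -> T; peptide=ILT
pos 9: UGA -> STOP

Answer: ILT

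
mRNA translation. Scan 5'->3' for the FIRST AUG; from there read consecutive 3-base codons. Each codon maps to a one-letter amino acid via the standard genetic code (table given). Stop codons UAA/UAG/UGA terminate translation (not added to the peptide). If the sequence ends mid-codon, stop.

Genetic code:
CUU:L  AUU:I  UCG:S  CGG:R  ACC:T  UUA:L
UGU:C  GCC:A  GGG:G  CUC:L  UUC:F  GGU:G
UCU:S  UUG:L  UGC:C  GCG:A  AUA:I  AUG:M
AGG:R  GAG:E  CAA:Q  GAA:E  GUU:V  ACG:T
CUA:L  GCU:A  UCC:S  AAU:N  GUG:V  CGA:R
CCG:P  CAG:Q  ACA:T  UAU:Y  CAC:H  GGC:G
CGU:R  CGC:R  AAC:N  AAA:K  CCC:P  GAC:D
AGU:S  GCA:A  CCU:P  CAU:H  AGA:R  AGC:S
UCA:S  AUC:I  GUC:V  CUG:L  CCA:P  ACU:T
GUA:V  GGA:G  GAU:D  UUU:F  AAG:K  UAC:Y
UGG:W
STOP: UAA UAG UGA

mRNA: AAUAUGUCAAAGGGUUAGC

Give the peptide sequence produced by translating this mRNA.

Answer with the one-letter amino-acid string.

Answer: MSKG

Derivation:
start AUG at pos 3
pos 3: AUG -> M; peptide=M
pos 6: UCA -> S; peptide=MS
pos 9: AAG -> K; peptide=MSK
pos 12: GGU -> G; peptide=MSKG
pos 15: UAG -> STOP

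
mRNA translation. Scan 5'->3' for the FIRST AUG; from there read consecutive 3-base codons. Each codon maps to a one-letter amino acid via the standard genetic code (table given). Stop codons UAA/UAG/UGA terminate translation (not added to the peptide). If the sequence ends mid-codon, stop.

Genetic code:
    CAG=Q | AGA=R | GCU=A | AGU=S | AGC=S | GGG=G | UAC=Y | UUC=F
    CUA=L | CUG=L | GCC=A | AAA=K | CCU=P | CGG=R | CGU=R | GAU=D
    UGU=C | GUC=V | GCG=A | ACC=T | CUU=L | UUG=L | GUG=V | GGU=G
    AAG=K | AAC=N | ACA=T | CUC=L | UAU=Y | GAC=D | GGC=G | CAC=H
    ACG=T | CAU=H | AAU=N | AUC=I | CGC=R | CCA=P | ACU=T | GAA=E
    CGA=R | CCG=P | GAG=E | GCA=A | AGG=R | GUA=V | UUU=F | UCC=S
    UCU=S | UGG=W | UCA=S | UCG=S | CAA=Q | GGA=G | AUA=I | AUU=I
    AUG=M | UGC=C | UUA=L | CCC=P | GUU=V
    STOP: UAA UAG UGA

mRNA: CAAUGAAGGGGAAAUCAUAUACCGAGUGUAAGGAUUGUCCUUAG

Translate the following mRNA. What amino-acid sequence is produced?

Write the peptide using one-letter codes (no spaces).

Answer: MKGKSYTECKDCP

Derivation:
start AUG at pos 2
pos 2: AUG -> M; peptide=M
pos 5: AAG -> K; peptide=MK
pos 8: GGG -> G; peptide=MKG
pos 11: AAA -> K; peptide=MKGK
pos 14: UCA -> S; peptide=MKGKS
pos 17: UAU -> Y; peptide=MKGKSY
pos 20: ACC -> T; peptide=MKGKSYT
pos 23: GAG -> E; peptide=MKGKSYTE
pos 26: UGU -> C; peptide=MKGKSYTEC
pos 29: AAG -> K; peptide=MKGKSYTECK
pos 32: GAU -> D; peptide=MKGKSYTECKD
pos 35: UGU -> C; peptide=MKGKSYTECKDC
pos 38: CCU -> P; peptide=MKGKSYTECKDCP
pos 41: UAG -> STOP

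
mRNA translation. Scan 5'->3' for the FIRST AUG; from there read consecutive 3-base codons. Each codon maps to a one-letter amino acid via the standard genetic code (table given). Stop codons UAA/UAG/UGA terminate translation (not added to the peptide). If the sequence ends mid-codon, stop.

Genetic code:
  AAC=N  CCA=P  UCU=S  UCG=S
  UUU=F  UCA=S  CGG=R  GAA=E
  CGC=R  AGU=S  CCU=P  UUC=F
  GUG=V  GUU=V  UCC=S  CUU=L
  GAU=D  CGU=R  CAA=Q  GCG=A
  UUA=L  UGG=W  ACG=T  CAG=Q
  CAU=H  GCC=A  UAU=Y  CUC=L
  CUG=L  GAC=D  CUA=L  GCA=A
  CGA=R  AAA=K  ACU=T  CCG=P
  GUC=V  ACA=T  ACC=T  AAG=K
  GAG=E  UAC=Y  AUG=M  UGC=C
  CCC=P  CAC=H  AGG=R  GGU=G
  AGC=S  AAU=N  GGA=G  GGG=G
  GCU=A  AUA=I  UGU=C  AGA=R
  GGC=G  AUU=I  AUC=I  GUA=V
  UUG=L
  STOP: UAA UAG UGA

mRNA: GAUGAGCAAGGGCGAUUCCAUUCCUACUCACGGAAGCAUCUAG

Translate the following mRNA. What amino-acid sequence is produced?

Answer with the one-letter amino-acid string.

start AUG at pos 1
pos 1: AUG -> M; peptide=M
pos 4: AGC -> S; peptide=MS
pos 7: AAG -> K; peptide=MSK
pos 10: GGC -> G; peptide=MSKG
pos 13: GAU -> D; peptide=MSKGD
pos 16: UCC -> S; peptide=MSKGDS
pos 19: AUU -> I; peptide=MSKGDSI
pos 22: CCU -> P; peptide=MSKGDSIP
pos 25: ACU -> T; peptide=MSKGDSIPT
pos 28: CAC -> H; peptide=MSKGDSIPTH
pos 31: GGA -> G; peptide=MSKGDSIPTHG
pos 34: AGC -> S; peptide=MSKGDSIPTHGS
pos 37: AUC -> I; peptide=MSKGDSIPTHGSI
pos 40: UAG -> STOP

Answer: MSKGDSIPTHGSI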